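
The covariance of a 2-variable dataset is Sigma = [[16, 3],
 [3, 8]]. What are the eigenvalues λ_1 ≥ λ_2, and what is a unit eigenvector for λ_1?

Step 1 — characteristic polynomial of 2×2 Sigma:
  det(Sigma - λI) = λ² - trace · λ + det = 0.
  trace = 16 + 8 = 24, det = 16·8 - (3)² = 119.
Step 2 — discriminant:
  Δ = trace² - 4·det = 576 - 476 = 100.
Step 3 — eigenvalues:
  λ = (trace ± √Δ)/2 = (24 ± 10)/2,
  λ_1 = 17,  λ_2 = 7.

Step 4 — unit eigenvector for λ_1: solve (Sigma - λ_1 I)v = 0. First row:
  (16 - 17)·v_x + (3)·v_y = 0, i.e. (-1)·v_x + (3)·v_y = 0,
  so v ∝ (b, λ_1 - a) = (3, 1) = u.
  ||u|| = √((3)² + (1)²) = √(10) ≈ 3.1623,
  v_1 = u/||u|| ≈ (0.9487, 0.3162) (||v_1|| = 1).

λ_1 = 17,  λ_2 = 7;  v_1 ≈ (0.9487, 0.3162)


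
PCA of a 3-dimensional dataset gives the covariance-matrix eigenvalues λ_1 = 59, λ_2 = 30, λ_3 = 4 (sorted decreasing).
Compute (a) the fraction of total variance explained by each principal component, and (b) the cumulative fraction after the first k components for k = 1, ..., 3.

Step 1 — total variance = trace(Sigma) = Σ λ_i = 59 + 30 + 4 = 93.

Step 2 — fraction explained by component i = λ_i / Σ λ:
  PC1: 59/93 = 0.6344
  PC2: 30/93 = 0.3226
  PC3: 4/93 = 0.043

Step 3 — cumulative fraction after k components = (λ_1 + ... + λ_k) / Σ λ:
  k = 1: 59/93 = 0.6344
  k = 2: (59 + 30)/93 = 89/93 = 0.957
  k = 3: (59 + 30 + 4)/93 = 93/93 = 1

Summary (fraction, with percent):

explained: PC1 0.6344 (63.44%), PC2 0.3226 (32.26%), PC3 0.043 (4.3%);  cumulative: 0.6344, 0.957, 1


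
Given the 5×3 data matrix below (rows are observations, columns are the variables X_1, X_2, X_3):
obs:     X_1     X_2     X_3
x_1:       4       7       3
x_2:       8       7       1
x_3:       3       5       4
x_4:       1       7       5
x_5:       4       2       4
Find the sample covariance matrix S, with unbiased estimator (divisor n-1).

Step 1 — column means:
  mean(X_1) = (4 + 8 + 3 + 1 + 4) / 5 = 20/5 = 4
  mean(X_2) = (7 + 7 + 5 + 7 + 2) / 5 = 28/5 = 5.6
  mean(X_3) = (3 + 1 + 4 + 5 + 4) / 5 = 17/5 = 3.4

Step 2 — sample covariance S[i,j] = (1/(n-1)) · Σ_k (x_{k,i} - mean_i) · (x_{k,j} - mean_j), with n-1 = 4.
  S[X_1,X_1] = ((0)·(0) + (4)·(4) + (-1)·(-1) + (-3)·(-3) + (0)·(0)) / 4 = 26/4 = 6.5
  S[X_1,X_2] = ((0)·(1.4) + (4)·(1.4) + (-1)·(-0.6) + (-3)·(1.4) + (0)·(-3.6)) / 4 = 2/4 = 0.5
  S[X_1,X_3] = ((0)·(-0.4) + (4)·(-2.4) + (-1)·(0.6) + (-3)·(1.6) + (0)·(0.6)) / 4 = -15/4 = -3.75
  S[X_2,X_2] = ((1.4)·(1.4) + (1.4)·(1.4) + (-0.6)·(-0.6) + (1.4)·(1.4) + (-3.6)·(-3.6)) / 4 = 19.2/4 = 4.8
  S[X_2,X_3] = ((1.4)·(-0.4) + (1.4)·(-2.4) + (-0.6)·(0.6) + (1.4)·(1.6) + (-3.6)·(0.6)) / 4 = -4.2/4 = -1.05
  S[X_3,X_3] = ((-0.4)·(-0.4) + (-2.4)·(-2.4) + (0.6)·(0.6) + (1.6)·(1.6) + (0.6)·(0.6)) / 4 = 9.2/4 = 2.3

S is symmetric (S[j,i] = S[i,j]). Assembling:

S = [[6.5, 0.5, -3.75],
 [0.5, 4.8, -1.05],
 [-3.75, -1.05, 2.3]]


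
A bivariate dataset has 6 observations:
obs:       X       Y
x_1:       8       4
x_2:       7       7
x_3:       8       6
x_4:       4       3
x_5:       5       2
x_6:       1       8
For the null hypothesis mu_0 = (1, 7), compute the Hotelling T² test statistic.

Step 1 — sample mean vector:
  mean(X) = (8 + 7 + 8 + 4 + 5 + 1) / 6 = 33/6 = 5.5
  mean(Y) = (4 + 7 + 6 + 3 + 2 + 8) / 6 = 30/6 = 5
  x̄ = (5.5, 5),  deviation x̄ - mu_0 = (5.5, 5) - (1, 7) = (4.5, -2).

Step 2 — sample covariance matrix, S[i,j] = (1/(n-1)) · Σ_k (x_{k,i} - mean_i) · (x_{k,j} - mean_j), divisor n-1 = 5:
  S[X,X] = ((2.5)·(2.5) + (1.5)·(1.5) + (2.5)·(2.5) + (-1.5)·(-1.5) + (-0.5)·(-0.5) + (-4.5)·(-4.5)) / 5 = 37.5/5 = 7.5
  S[X,Y] = ((2.5)·(-1) + (1.5)·(2) + (2.5)·(1) + (-1.5)·(-2) + (-0.5)·(-3) + (-4.5)·(3)) / 5 = -6/5 = -1.2
  S[Y,Y] = ((-1)·(-1) + (2)·(2) + (1)·(1) + (-2)·(-2) + (-3)·(-3) + (3)·(3)) / 5 = 28/5 = 5.6
  S = [[7.5, -1.2],
 [-1.2, 5.6]].

Step 3 — invert S. det(S) = 7.5·5.6 - (-1.2)² = 40.56.
  S^{-1} = (1/det) · [[d, -b], [-b, a]] = [[0.1381, 0.0296],
 [0.0296, 0.1849]].

Step 4 — quadratic form (x̄ - mu_0)^T · S^{-1} · (x̄ - mu_0):
  S^{-1} · (x̄ - mu_0) = (0.5621, -0.2367),
  (x̄ - mu_0)^T · [...] = (4.5)·(0.5621) + (-2)·(-0.2367) = 3.003.

Step 5 — scale by n: T² = 6 · 3.003 = 18.0178.

T² ≈ 18.0178


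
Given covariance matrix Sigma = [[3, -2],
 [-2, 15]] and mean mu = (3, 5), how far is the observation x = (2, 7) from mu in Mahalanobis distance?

Step 1 — centre the observation: (x - mu) = (-1, 2).

Step 2 — invert Sigma. det(Sigma) = 3·15 - (-2)² = 41.
  Sigma^{-1} = (1/det) · [[d, -b], [-b, a]] = [[0.3659, 0.0488],
 [0.0488, 0.0732]].

Step 3 — form the quadratic (x - mu)^T · Sigma^{-1} · (x - mu):
  Sigma^{-1} · (x - mu) = (-0.2683, 0.0976).
  (x - mu)^T · [Sigma^{-1} · (x - mu)] = (-1)·(-0.2683) + (2)·(0.0976) = 0.4634.

Step 4 — take square root: d = √(0.4634) ≈ 0.6807.

d(x, mu) = √(0.4634) ≈ 0.6807


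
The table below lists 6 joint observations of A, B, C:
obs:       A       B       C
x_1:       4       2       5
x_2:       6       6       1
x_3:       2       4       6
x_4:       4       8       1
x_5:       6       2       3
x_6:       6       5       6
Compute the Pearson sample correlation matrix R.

Step 1 — column means:
  mean(A) = (4 + 6 + 2 + 4 + 6 + 6) / 6 = 28/6 = 4.6667
  mean(B) = (2 + 6 + 4 + 8 + 2 + 5) / 6 = 27/6 = 4.5
  mean(C) = (5 + 1 + 6 + 1 + 3 + 6) / 6 = 22/6 = 3.6667

Step 2 — sample variances and covariances s[i,j] = (1/(n-1)) · Σ_k (x_{k,i} - mean_i) · (x_{k,j} - mean_j), with n-1 = 5:
  s[A,A] = ((-0.6667)·(-0.6667) + (1.3333)·(1.3333) + (-2.6667)·(-2.6667) + (-0.6667)·(-0.6667) + (1.3333)·(1.3333) + (1.3333)·(1.3333)) / 5 = 13.3333/5 = 2.6667
  s[A,B] = ((-0.6667)·(-2.5) + (1.3333)·(1.5) + (-2.6667)·(-0.5) + (-0.6667)·(3.5) + (1.3333)·(-2.5) + (1.3333)·(0.5)) / 5 = 0/5 = 0
  s[A,C] = ((-0.6667)·(1.3333) + (1.3333)·(-2.6667) + (-2.6667)·(2.3333) + (-0.6667)·(-2.6667) + (1.3333)·(-0.6667) + (1.3333)·(2.3333)) / 5 = -6.6667/5 = -1.3333
  s[B,B] = ((-2.5)·(-2.5) + (1.5)·(1.5) + (-0.5)·(-0.5) + (3.5)·(3.5) + (-2.5)·(-2.5) + (0.5)·(0.5)) / 5 = 27.5/5 = 5.5
  s[B,C] = ((-2.5)·(1.3333) + (1.5)·(-2.6667) + (-0.5)·(2.3333) + (3.5)·(-2.6667) + (-2.5)·(-0.6667) + (0.5)·(2.3333)) / 5 = -15/5 = -3
  s[C,C] = ((1.3333)·(1.3333) + (-2.6667)·(-2.6667) + (2.3333)·(2.3333) + (-2.6667)·(-2.6667) + (-0.6667)·(-0.6667) + (2.3333)·(2.3333)) / 5 = 27.3333/5 = 5.4667
  Sample standard deviations s_i = √(s[i,i]):
  s(A) = √(2.6667) = 1.633
  s(B) = √(5.5) = 2.3452
  s(C) = √(5.4667) = 2.3381

Step 3 — r_{ij} = s_{ij} / (s_i · s_j):
  r[A,A] = 1 (diagonal).
  r[A,B] = 0 / (1.633 · 2.3452) = 0 / 3.8297 = 0
  r[A,C] = -1.3333 / (1.633 · 2.3381) = -1.3333 / 3.8181 = -0.3492
  r[B,B] = 1 (diagonal).
  r[B,C] = -3 / (2.3452 · 2.3381) = -3 / 5.4833 = -0.5471
  r[C,C] = 1 (diagonal).

R is symmetric with unit diagonal. Assembling:

R = [[1, 0, -0.3492],
 [0, 1, -0.5471],
 [-0.3492, -0.5471, 1]]


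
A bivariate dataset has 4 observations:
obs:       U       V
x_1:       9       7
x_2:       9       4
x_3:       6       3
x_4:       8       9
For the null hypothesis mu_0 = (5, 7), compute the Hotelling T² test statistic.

Step 1 — sample mean vector:
  mean(U) = (9 + 9 + 6 + 8) / 4 = 32/4 = 8
  mean(V) = (7 + 4 + 3 + 9) / 4 = 23/4 = 5.75
  x̄ = (8, 5.75),  deviation x̄ - mu_0 = (8, 5.75) - (5, 7) = (3, -1.25).

Step 2 — sample covariance matrix, S[i,j] = (1/(n-1)) · Σ_k (x_{k,i} - mean_i) · (x_{k,j} - mean_j), divisor n-1 = 3:
  S[U,U] = ((1)·(1) + (1)·(1) + (-2)·(-2) + (0)·(0)) / 3 = 6/3 = 2
  S[U,V] = ((1)·(1.25) + (1)·(-1.75) + (-2)·(-2.75) + (0)·(3.25)) / 3 = 5/3 = 1.6667
  S[V,V] = ((1.25)·(1.25) + (-1.75)·(-1.75) + (-2.75)·(-2.75) + (3.25)·(3.25)) / 3 = 22.75/3 = 7.5833
  S = [[2, 1.6667],
 [1.6667, 7.5833]].

Step 3 — invert S. det(S) = 2·7.5833 - (1.6667)² = 12.3889.
  S^{-1} = (1/det) · [[d, -b], [-b, a]] = [[0.6121, -0.1345],
 [-0.1345, 0.1614]].

Step 4 — quadratic form (x̄ - mu_0)^T · S^{-1} · (x̄ - mu_0):
  S^{-1} · (x̄ - mu_0) = (2.0045, -0.6054),
  (x̄ - mu_0)^T · [...] = (3)·(2.0045) + (-1.25)·(-0.6054) = 6.7702.

Step 5 — scale by n: T² = 4 · 6.7702 = 27.0807.

T² ≈ 27.0807


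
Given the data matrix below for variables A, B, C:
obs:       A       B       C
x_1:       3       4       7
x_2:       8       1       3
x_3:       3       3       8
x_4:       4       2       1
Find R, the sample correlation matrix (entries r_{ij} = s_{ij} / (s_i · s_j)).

Step 1 — column means:
  mean(A) = (3 + 8 + 3 + 4) / 4 = 18/4 = 4.5
  mean(B) = (4 + 1 + 3 + 2) / 4 = 10/4 = 2.5
  mean(C) = (7 + 3 + 8 + 1) / 4 = 19/4 = 4.75

Step 2 — sample variances and covariances s[i,j] = (1/(n-1)) · Σ_k (x_{k,i} - mean_i) · (x_{k,j} - mean_j), with n-1 = 3:
  s[A,A] = ((-1.5)·(-1.5) + (3.5)·(3.5) + (-1.5)·(-1.5) + (-0.5)·(-0.5)) / 3 = 17/3 = 5.6667
  s[A,B] = ((-1.5)·(1.5) + (3.5)·(-1.5) + (-1.5)·(0.5) + (-0.5)·(-0.5)) / 3 = -8/3 = -2.6667
  s[A,C] = ((-1.5)·(2.25) + (3.5)·(-1.75) + (-1.5)·(3.25) + (-0.5)·(-3.75)) / 3 = -12.5/3 = -4.1667
  s[B,B] = ((1.5)·(1.5) + (-1.5)·(-1.5) + (0.5)·(0.5) + (-0.5)·(-0.5)) / 3 = 5/3 = 1.6667
  s[B,C] = ((1.5)·(2.25) + (-1.5)·(-1.75) + (0.5)·(3.25) + (-0.5)·(-3.75)) / 3 = 9.5/3 = 3.1667
  s[C,C] = ((2.25)·(2.25) + (-1.75)·(-1.75) + (3.25)·(3.25) + (-3.75)·(-3.75)) / 3 = 32.75/3 = 10.9167
  Sample standard deviations s_i = √(s[i,i]):
  s(A) = √(5.6667) = 2.3805
  s(B) = √(1.6667) = 1.291
  s(C) = √(10.9167) = 3.304

Step 3 — r_{ij} = s_{ij} / (s_i · s_j):
  r[A,A] = 1 (diagonal).
  r[A,B] = -2.6667 / (2.3805 · 1.291) = -2.6667 / 3.0732 = -0.8677
  r[A,C] = -4.1667 / (2.3805 · 3.304) = -4.1667 / 7.8652 = -0.5298
  r[B,B] = 1 (diagonal).
  r[B,C] = 3.1667 / (1.291 · 3.304) = 3.1667 / 4.2655 = 0.7424
  r[C,C] = 1 (diagonal).

R is symmetric with unit diagonal. Assembling:

R = [[1, -0.8677, -0.5298],
 [-0.8677, 1, 0.7424],
 [-0.5298, 0.7424, 1]]


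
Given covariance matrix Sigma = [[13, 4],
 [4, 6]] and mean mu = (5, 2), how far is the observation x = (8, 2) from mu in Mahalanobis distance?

Step 1 — centre the observation: (x - mu) = (3, 0).

Step 2 — invert Sigma. det(Sigma) = 13·6 - (4)² = 62.
  Sigma^{-1} = (1/det) · [[d, -b], [-b, a]] = [[0.0968, -0.0645],
 [-0.0645, 0.2097]].

Step 3 — form the quadratic (x - mu)^T · Sigma^{-1} · (x - mu):
  Sigma^{-1} · (x - mu) = (0.2903, -0.1935).
  (x - mu)^T · [Sigma^{-1} · (x - mu)] = (3)·(0.2903) + (0)·(-0.1935) = 0.871.

Step 4 — take square root: d = √(0.871) ≈ 0.9333.

d(x, mu) = √(0.871) ≈ 0.9333


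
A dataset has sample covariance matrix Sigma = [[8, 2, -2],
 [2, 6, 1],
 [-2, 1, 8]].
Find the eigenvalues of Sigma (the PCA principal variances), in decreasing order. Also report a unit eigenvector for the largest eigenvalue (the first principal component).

Step 1 — characteristic polynomial p(λ) = det(λI - Sigma) = λ³ - tr·λ² + c_1·λ - det, where tr = trace, c_1 = sum of the principal 2×2 minors, det = det(Sigma):
  tr = 8 + 6 + 8 = 22,
  c_1 = (8·6 - (2)²) + (8·8 - (-2)²) + (6·8 - (1)²) = 44 + 60 + 47 = 151,
  det = 8·(6·8 - (1)²) - (2)·((2)·8 - (1)·(-2)) + (-2)·((2)·(1) - 6·(-2)) = 8·(47) - (2)·(18) + (-2)·(14) = 312.
  So p(λ) = λ³ - 22λ² + 151λ - 312.
Step 2 — look for an integer root (rational root theorem: any rational root is an integer divisor of 312). Testing λ = 8:
  p(8) = 512 - 1408 + 1208 - 312 = 0  ✓
  Dividing out (λ - 8): p(λ) = (λ - 8)(λ² - 14λ + 39).
Step 3 — remaining eigenvalues from the quadratic λ² - 14λ + 39 = 0:
  Δ = 14² - 4·39 = 196 - 156 = 40,  λ = (14 ± √40)/2 = (14 ± 6.3246)/2 ≈ 10.1623 or 3.8377.
  Sorted: λ_1 = 10.1623,  λ_2 = 8,  λ_3 = 3.8377  (check: sum = 22 = tr ✓).

Step 4 — unit eigenvector for λ_1 ≈ 10.1623: v spans the null space of (Sigma - λ_1 I), whose rows are
  r_1 = (-2.1623, 2, -2),  r_2 = (2, -4.1623, 1),  r_3 = (-2, 1, -2.1623).
  v is orthogonal to every row, so take v ∝ r_1 × r_2 = ((2)·(1) - (-2)·(-4.1623), (-2)·(2) - (-2.1623)·(1), (-2.1623)·(-4.1623) - (2)·(2)) ≈ (-6.3246, -1.8377, 5).
  Rescale (multiply by -1 so the first nonzero entry is positive): u = (6.3246, 1.8377, -5).
  ||u|| = √((6.3246)² + (1.8377)² + (-5)²) = √(68.3772) ≈ 8.2691,  v_1 = u/||u|| ≈ (0.7648, 0.2222, -0.6047) (||v_1|| = 1).

λ_1 = 10.1623,  λ_2 = 8,  λ_3 = 3.8377;  v_1 ≈ (0.7648, 0.2222, -0.6047)


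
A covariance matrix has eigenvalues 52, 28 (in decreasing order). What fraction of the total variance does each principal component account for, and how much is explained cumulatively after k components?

Step 1 — total variance = trace(Sigma) = Σ λ_i = 52 + 28 = 80.

Step 2 — fraction explained by component i = λ_i / Σ λ:
  PC1: 52/80 = 0.65
  PC2: 28/80 = 0.35

Step 3 — cumulative fraction after k components = (λ_1 + ... + λ_k) / Σ λ:
  k = 1: 52/80 = 0.65
  k = 2: (52 + 28)/80 = 80/80 = 1

Summary (fraction, with percent):

explained: PC1 0.65 (65%), PC2 0.35 (35%);  cumulative: 0.65, 1


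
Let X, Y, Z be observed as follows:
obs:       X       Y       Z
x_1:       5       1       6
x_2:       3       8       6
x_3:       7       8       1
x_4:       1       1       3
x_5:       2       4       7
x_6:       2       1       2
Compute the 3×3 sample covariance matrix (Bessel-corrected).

Step 1 — column means:
  mean(X) = (5 + 3 + 7 + 1 + 2 + 2) / 6 = 20/6 = 3.3333
  mean(Y) = (1 + 8 + 8 + 1 + 4 + 1) / 6 = 23/6 = 3.8333
  mean(Z) = (6 + 6 + 1 + 3 + 7 + 2) / 6 = 25/6 = 4.1667

Step 2 — sample covariance S[i,j] = (1/(n-1)) · Σ_k (x_{k,i} - mean_i) · (x_{k,j} - mean_j), with n-1 = 5.
  S[X,X] = ((1.6667)·(1.6667) + (-0.3333)·(-0.3333) + (3.6667)·(3.6667) + (-2.3333)·(-2.3333) + (-1.3333)·(-1.3333) + (-1.3333)·(-1.3333)) / 5 = 25.3333/5 = 5.0667
  S[X,Y] = ((1.6667)·(-2.8333) + (-0.3333)·(4.1667) + (3.6667)·(4.1667) + (-2.3333)·(-2.8333) + (-1.3333)·(0.1667) + (-1.3333)·(-2.8333)) / 5 = 19.3333/5 = 3.8667
  S[X,Z] = ((1.6667)·(1.8333) + (-0.3333)·(1.8333) + (3.6667)·(-3.1667) + (-2.3333)·(-1.1667) + (-1.3333)·(2.8333) + (-1.3333)·(-2.1667)) / 5 = -7.3333/5 = -1.4667
  S[Y,Y] = ((-2.8333)·(-2.8333) + (4.1667)·(4.1667) + (4.1667)·(4.1667) + (-2.8333)·(-2.8333) + (0.1667)·(0.1667) + (-2.8333)·(-2.8333)) / 5 = 58.8333/5 = 11.7667
  S[Y,Z] = ((-2.8333)·(1.8333) + (4.1667)·(1.8333) + (4.1667)·(-3.1667) + (-2.8333)·(-1.1667) + (0.1667)·(2.8333) + (-2.8333)·(-2.1667)) / 5 = -0.8333/5 = -0.1667
  S[Z,Z] = ((1.8333)·(1.8333) + (1.8333)·(1.8333) + (-3.1667)·(-3.1667) + (-1.1667)·(-1.1667) + (2.8333)·(2.8333) + (-2.1667)·(-2.1667)) / 5 = 30.8333/5 = 6.1667

S is symmetric (S[j,i] = S[i,j]). Assembling:

S = [[5.0667, 3.8667, -1.4667],
 [3.8667, 11.7667, -0.1667],
 [-1.4667, -0.1667, 6.1667]]


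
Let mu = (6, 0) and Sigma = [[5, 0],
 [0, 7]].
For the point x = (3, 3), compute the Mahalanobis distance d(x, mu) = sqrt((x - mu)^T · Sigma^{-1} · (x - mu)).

Step 1 — centre the observation: (x - mu) = (-3, 3).

Step 2 — invert Sigma. det(Sigma) = 5·7 - (0)² = 35.
  Sigma^{-1} = (1/det) · [[d, -b], [-b, a]] = [[0.2, 0],
 [0, 0.1429]].

Step 3 — form the quadratic (x - mu)^T · Sigma^{-1} · (x - mu):
  Sigma^{-1} · (x - mu) = (-0.6, 0.4286).
  (x - mu)^T · [Sigma^{-1} · (x - mu)] = (-3)·(-0.6) + (3)·(0.4286) = 3.0857.

Step 4 — take square root: d = √(3.0857) ≈ 1.7566.

d(x, mu) = √(3.0857) ≈ 1.7566


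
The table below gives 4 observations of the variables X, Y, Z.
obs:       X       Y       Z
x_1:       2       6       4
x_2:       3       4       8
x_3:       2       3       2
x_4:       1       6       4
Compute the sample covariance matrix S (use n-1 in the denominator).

Step 1 — column means:
  mean(X) = (2 + 3 + 2 + 1) / 4 = 8/4 = 2
  mean(Y) = (6 + 4 + 3 + 6) / 4 = 19/4 = 4.75
  mean(Z) = (4 + 8 + 2 + 4) / 4 = 18/4 = 4.5

Step 2 — sample covariance S[i,j] = (1/(n-1)) · Σ_k (x_{k,i} - mean_i) · (x_{k,j} - mean_j), with n-1 = 3.
  S[X,X] = ((0)·(0) + (1)·(1) + (0)·(0) + (-1)·(-1)) / 3 = 2/3 = 0.6667
  S[X,Y] = ((0)·(1.25) + (1)·(-0.75) + (0)·(-1.75) + (-1)·(1.25)) / 3 = -2/3 = -0.6667
  S[X,Z] = ((0)·(-0.5) + (1)·(3.5) + (0)·(-2.5) + (-1)·(-0.5)) / 3 = 4/3 = 1.3333
  S[Y,Y] = ((1.25)·(1.25) + (-0.75)·(-0.75) + (-1.75)·(-1.75) + (1.25)·(1.25)) / 3 = 6.75/3 = 2.25
  S[Y,Z] = ((1.25)·(-0.5) + (-0.75)·(3.5) + (-1.75)·(-2.5) + (1.25)·(-0.5)) / 3 = 0.5/3 = 0.1667
  S[Z,Z] = ((-0.5)·(-0.5) + (3.5)·(3.5) + (-2.5)·(-2.5) + (-0.5)·(-0.5)) / 3 = 19/3 = 6.3333

S is symmetric (S[j,i] = S[i,j]). Assembling:

S = [[0.6667, -0.6667, 1.3333],
 [-0.6667, 2.25, 0.1667],
 [1.3333, 0.1667, 6.3333]]


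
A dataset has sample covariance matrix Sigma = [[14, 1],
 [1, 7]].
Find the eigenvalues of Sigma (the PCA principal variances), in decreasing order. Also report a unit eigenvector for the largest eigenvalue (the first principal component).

Step 1 — characteristic polynomial of 2×2 Sigma:
  det(Sigma - λI) = λ² - trace · λ + det = 0.
  trace = 14 + 7 = 21, det = 14·7 - (1)² = 97.
Step 2 — discriminant:
  Δ = trace² - 4·det = 441 - 388 = 53.
Step 3 — eigenvalues:
  λ = (trace ± √Δ)/2 = (21 ± 7.2801)/2,
  λ_1 = 14.1401,  λ_2 = 6.8599.

Step 4 — unit eigenvector for λ_1: solve (Sigma - λ_1 I)v = 0. First row:
  (14 - 14.1401)·v_x + (1)·v_y = 0, i.e. (-0.1401)·v_x + (1)·v_y = 0,
  so v ∝ (b, λ_1 - a) = (1, 0.1401) = u.
  ||u|| = √((1)² + (0.1401)²) = √(1.0196) ≈ 1.0098,
  v_1 = u/||u|| ≈ (0.9903, 0.1387) (||v_1|| = 1).

λ_1 = 14.1401,  λ_2 = 6.8599;  v_1 ≈ (0.9903, 0.1387)


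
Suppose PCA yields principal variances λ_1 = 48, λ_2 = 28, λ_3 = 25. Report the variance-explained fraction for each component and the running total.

Step 1 — total variance = trace(Sigma) = Σ λ_i = 48 + 28 + 25 = 101.

Step 2 — fraction explained by component i = λ_i / Σ λ:
  PC1: 48/101 = 0.4752
  PC2: 28/101 = 0.2772
  PC3: 25/101 = 0.2475

Step 3 — cumulative fraction after k components = (λ_1 + ... + λ_k) / Σ λ:
  k = 1: 48/101 = 0.4752
  k = 2: (48 + 28)/101 = 76/101 = 0.7525
  k = 3: (48 + 28 + 25)/101 = 101/101 = 1

Summary (fraction, with percent):

explained: PC1 0.4752 (47.52%), PC2 0.2772 (27.72%), PC3 0.2475 (24.75%);  cumulative: 0.4752, 0.7525, 1


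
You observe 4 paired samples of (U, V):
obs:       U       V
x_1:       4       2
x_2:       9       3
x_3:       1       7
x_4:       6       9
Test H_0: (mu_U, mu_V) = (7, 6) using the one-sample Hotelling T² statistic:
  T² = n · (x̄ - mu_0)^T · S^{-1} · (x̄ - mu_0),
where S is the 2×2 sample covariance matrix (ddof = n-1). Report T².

Step 1 — sample mean vector:
  mean(U) = (4 + 9 + 1 + 6) / 4 = 20/4 = 5
  mean(V) = (2 + 3 + 7 + 9) / 4 = 21/4 = 5.25
  x̄ = (5, 5.25),  deviation x̄ - mu_0 = (5, 5.25) - (7, 6) = (-2, -0.75).

Step 2 — sample covariance matrix, S[i,j] = (1/(n-1)) · Σ_k (x_{k,i} - mean_i) · (x_{k,j} - mean_j), divisor n-1 = 3:
  S[U,U] = ((-1)·(-1) + (4)·(4) + (-4)·(-4) + (1)·(1)) / 3 = 34/3 = 11.3333
  S[U,V] = ((-1)·(-3.25) + (4)·(-2.25) + (-4)·(1.75) + (1)·(3.75)) / 3 = -9/3 = -3
  S[V,V] = ((-3.25)·(-3.25) + (-2.25)·(-2.25) + (1.75)·(1.75) + (3.75)·(3.75)) / 3 = 32.75/3 = 10.9167
  S = [[11.3333, -3],
 [-3, 10.9167]].

Step 3 — invert S. det(S) = 11.3333·10.9167 - (-3)² = 114.7222.
  S^{-1} = (1/det) · [[d, -b], [-b, a]] = [[0.0952, 0.0262],
 [0.0262, 0.0988]].

Step 4 — quadratic form (x̄ - mu_0)^T · S^{-1} · (x̄ - mu_0):
  S^{-1} · (x̄ - mu_0) = (-0.2099, -0.1264),
  (x̄ - mu_0)^T · [...] = (-2)·(-0.2099) + (-0.75)·(-0.1264) = 0.5146.

Step 5 — scale by n: T² = 4 · 0.5146 = 2.0586.

T² ≈ 2.0586


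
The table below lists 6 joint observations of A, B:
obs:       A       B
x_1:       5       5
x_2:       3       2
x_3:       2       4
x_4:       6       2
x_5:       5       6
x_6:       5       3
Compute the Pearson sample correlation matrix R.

Step 1 — column means:
  mean(A) = (5 + 3 + 2 + 6 + 5 + 5) / 6 = 26/6 = 4.3333
  mean(B) = (5 + 2 + 4 + 2 + 6 + 3) / 6 = 22/6 = 3.6667

Step 2 — sample variances and covariances s[i,j] = (1/(n-1)) · Σ_k (x_{k,i} - mean_i) · (x_{k,j} - mean_j), with n-1 = 5:
  s[A,A] = ((0.6667)·(0.6667) + (-1.3333)·(-1.3333) + (-2.3333)·(-2.3333) + (1.6667)·(1.6667) + (0.6667)·(0.6667) + (0.6667)·(0.6667)) / 5 = 11.3333/5 = 2.2667
  s[A,B] = ((0.6667)·(1.3333) + (-1.3333)·(-1.6667) + (-2.3333)·(0.3333) + (1.6667)·(-1.6667) + (0.6667)·(2.3333) + (0.6667)·(-0.6667)) / 5 = 0.6667/5 = 0.1333
  s[B,B] = ((1.3333)·(1.3333) + (-1.6667)·(-1.6667) + (0.3333)·(0.3333) + (-1.6667)·(-1.6667) + (2.3333)·(2.3333) + (-0.6667)·(-0.6667)) / 5 = 13.3333/5 = 2.6667
  Sample standard deviations s_i = √(s[i,i]):
  s(A) = √(2.2667) = 1.5055
  s(B) = √(2.6667) = 1.633

Step 3 — r_{ij} = s_{ij} / (s_i · s_j):
  r[A,A] = 1 (diagonal).
  r[A,B] = 0.1333 / (1.5055 · 1.633) = 0.1333 / 2.4585 = 0.0542
  r[B,B] = 1 (diagonal).

R is symmetric with unit diagonal. Assembling:

R = [[1, 0.0542],
 [0.0542, 1]]


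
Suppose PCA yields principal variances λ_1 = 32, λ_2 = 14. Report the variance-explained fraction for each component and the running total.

Step 1 — total variance = trace(Sigma) = Σ λ_i = 32 + 14 = 46.

Step 2 — fraction explained by component i = λ_i / Σ λ:
  PC1: 32/46 = 0.6957
  PC2: 14/46 = 0.3043

Step 3 — cumulative fraction after k components = (λ_1 + ... + λ_k) / Σ λ:
  k = 1: 32/46 = 0.6957
  k = 2: (32 + 14)/46 = 46/46 = 1

Summary (fraction, with percent):

explained: PC1 0.6957 (69.57%), PC2 0.3043 (30.43%);  cumulative: 0.6957, 1


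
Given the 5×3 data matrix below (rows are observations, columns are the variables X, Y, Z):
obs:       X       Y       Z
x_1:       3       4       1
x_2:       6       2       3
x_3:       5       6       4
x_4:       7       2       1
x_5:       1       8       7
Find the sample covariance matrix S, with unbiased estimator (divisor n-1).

Step 1 — column means:
  mean(X) = (3 + 6 + 5 + 7 + 1) / 5 = 22/5 = 4.4
  mean(Y) = (4 + 2 + 6 + 2 + 8) / 5 = 22/5 = 4.4
  mean(Z) = (1 + 3 + 4 + 1 + 7) / 5 = 16/5 = 3.2

Step 2 — sample covariance S[i,j] = (1/(n-1)) · Σ_k (x_{k,i} - mean_i) · (x_{k,j} - mean_j), with n-1 = 4.
  S[X,X] = ((-1.4)·(-1.4) + (1.6)·(1.6) + (0.6)·(0.6) + (2.6)·(2.6) + (-3.4)·(-3.4)) / 4 = 23.2/4 = 5.8
  S[X,Y] = ((-1.4)·(-0.4) + (1.6)·(-2.4) + (0.6)·(1.6) + (2.6)·(-2.4) + (-3.4)·(3.6)) / 4 = -20.8/4 = -5.2
  S[X,Z] = ((-1.4)·(-2.2) + (1.6)·(-0.2) + (0.6)·(0.8) + (2.6)·(-2.2) + (-3.4)·(3.8)) / 4 = -15.4/4 = -3.85
  S[Y,Y] = ((-0.4)·(-0.4) + (-2.4)·(-2.4) + (1.6)·(1.6) + (-2.4)·(-2.4) + (3.6)·(3.6)) / 4 = 27.2/4 = 6.8
  S[Y,Z] = ((-0.4)·(-2.2) + (-2.4)·(-0.2) + (1.6)·(0.8) + (-2.4)·(-2.2) + (3.6)·(3.8)) / 4 = 21.6/4 = 5.4
  S[Z,Z] = ((-2.2)·(-2.2) + (-0.2)·(-0.2) + (0.8)·(0.8) + (-2.2)·(-2.2) + (3.8)·(3.8)) / 4 = 24.8/4 = 6.2

S is symmetric (S[j,i] = S[i,j]). Assembling:

S = [[5.8, -5.2, -3.85],
 [-5.2, 6.8, 5.4],
 [-3.85, 5.4, 6.2]]


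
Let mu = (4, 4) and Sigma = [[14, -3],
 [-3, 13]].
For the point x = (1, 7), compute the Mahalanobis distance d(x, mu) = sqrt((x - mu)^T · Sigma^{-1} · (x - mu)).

Step 1 — centre the observation: (x - mu) = (-3, 3).

Step 2 — invert Sigma. det(Sigma) = 14·13 - (-3)² = 173.
  Sigma^{-1} = (1/det) · [[d, -b], [-b, a]] = [[0.0751, 0.0173],
 [0.0173, 0.0809]].

Step 3 — form the quadratic (x - mu)^T · Sigma^{-1} · (x - mu):
  Sigma^{-1} · (x - mu) = (-0.1734, 0.1908).
  (x - mu)^T · [Sigma^{-1} · (x - mu)] = (-3)·(-0.1734) + (3)·(0.1908) = 1.0925.

Step 4 — take square root: d = √(1.0925) ≈ 1.0452.

d(x, mu) = √(1.0925) ≈ 1.0452


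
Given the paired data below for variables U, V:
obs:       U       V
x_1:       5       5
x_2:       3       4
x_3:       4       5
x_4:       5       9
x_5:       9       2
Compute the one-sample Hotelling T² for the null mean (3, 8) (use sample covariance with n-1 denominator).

Step 1 — sample mean vector:
  mean(U) = (5 + 3 + 4 + 5 + 9) / 5 = 26/5 = 5.2
  mean(V) = (5 + 4 + 5 + 9 + 2) / 5 = 25/5 = 5
  x̄ = (5.2, 5),  deviation x̄ - mu_0 = (5.2, 5) - (3, 8) = (2.2, -3).

Step 2 — sample covariance matrix, S[i,j] = (1/(n-1)) · Σ_k (x_{k,i} - mean_i) · (x_{k,j} - mean_j), divisor n-1 = 4:
  S[U,U] = ((-0.2)·(-0.2) + (-2.2)·(-2.2) + (-1.2)·(-1.2) + (-0.2)·(-0.2) + (3.8)·(3.8)) / 4 = 20.8/4 = 5.2
  S[U,V] = ((-0.2)·(0) + (-2.2)·(-1) + (-1.2)·(0) + (-0.2)·(4) + (3.8)·(-3)) / 4 = -10/4 = -2.5
  S[V,V] = ((0)·(0) + (-1)·(-1) + (0)·(0) + (4)·(4) + (-3)·(-3)) / 4 = 26/4 = 6.5
  S = [[5.2, -2.5],
 [-2.5, 6.5]].

Step 3 — invert S. det(S) = 5.2·6.5 - (-2.5)² = 27.55.
  S^{-1} = (1/det) · [[d, -b], [-b, a]] = [[0.2359, 0.0907],
 [0.0907, 0.1887]].

Step 4 — quadratic form (x̄ - mu_0)^T · S^{-1} · (x̄ - mu_0):
  S^{-1} · (x̄ - mu_0) = (0.2468, -0.3666),
  (x̄ - mu_0)^T · [...] = (2.2)·(0.2468) + (-3)·(-0.3666) = 1.6428.

Step 5 — scale by n: T² = 5 · 1.6428 = 8.2142.

T² ≈ 8.2142


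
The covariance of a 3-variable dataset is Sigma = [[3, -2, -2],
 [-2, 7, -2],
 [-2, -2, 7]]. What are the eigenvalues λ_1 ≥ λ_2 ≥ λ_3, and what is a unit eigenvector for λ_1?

Step 1 — characteristic polynomial p(λ) = det(λI - Sigma) = λ³ - tr·λ² + c_1·λ - det, where tr = trace, c_1 = sum of the principal 2×2 minors, det = det(Sigma):
  tr = 3 + 7 + 7 = 17,
  c_1 = (3·7 - (-2)²) + (3·7 - (-2)²) + (7·7 - (-2)²) = 17 + 17 + 45 = 79,
  det = 3·(7·7 - (-2)²) - (-2)·((-2)·7 - (-2)·(-2)) + (-2)·((-2)·(-2) - 7·(-2)) = 3·(45) - (-2)·(-18) + (-2)·(18) = 63.
  So p(λ) = λ³ - 17λ² + 79λ - 63.
Step 2 — look for an integer root (rational root theorem: any rational root is an integer divisor of 63). Testing λ = 1:
  p(1) = 1 - 17 + 79 - 63 = 0  ✓
  Dividing out (λ - 1): p(λ) = (λ - 1)(λ² - 16λ + 63).
Step 3 — remaining eigenvalues from the quadratic λ² - 16λ + 63 = 0:
  Δ = 16² - 4·63 = 256 - 252 = 4,  λ = (16 ± √4)/2 = (16 ± 2)/2 = 9 or 7.
  Sorted: λ_1 = 9,  λ_2 = 7,  λ_3 = 1  (check: sum = 17 = tr ✓).

Step 4 — unit eigenvector for λ_1 = 9: v spans the null space of (Sigma - λ_1 I), whose rows are
  r_1 = (-6, -2, -2),  r_2 = (-2, -2, -2),  r_3 = (-2, -2, -2).
  v is orthogonal to every row, so take v ∝ r_1 × r_2 = ((-2)·(-2) - (-2)·(-2), (-2)·(-2) - (-6)·(-2), (-6)·(-2) - (-2)·(-2)) = (0, -8, 8).
  Rescale (divide by 8; multiply by -1 so the first nonzero entry is positive): u = (0, 1, -1).
  ||u|| = √((0)² + (1)² + (-1)²) = √(2) ≈ 1.4142,  v_1 = u/||u|| ≈ (0, 0.7071, -0.7071) (||v_1|| = 1).

λ_1 = 9,  λ_2 = 7,  λ_3 = 1;  v_1 ≈ (0, 0.7071, -0.7071)


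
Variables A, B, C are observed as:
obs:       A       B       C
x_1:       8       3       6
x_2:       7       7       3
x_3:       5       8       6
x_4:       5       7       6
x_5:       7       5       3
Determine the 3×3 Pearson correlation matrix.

Step 1 — column means:
  mean(A) = (8 + 7 + 5 + 5 + 7) / 5 = 32/5 = 6.4
  mean(B) = (3 + 7 + 8 + 7 + 5) / 5 = 30/5 = 6
  mean(C) = (6 + 3 + 6 + 6 + 3) / 5 = 24/5 = 4.8

Step 2 — sample variances and covariances s[i,j] = (1/(n-1)) · Σ_k (x_{k,i} - mean_i) · (x_{k,j} - mean_j), with n-1 = 4:
  s[A,A] = ((1.6)·(1.6) + (0.6)·(0.6) + (-1.4)·(-1.4) + (-1.4)·(-1.4) + (0.6)·(0.6)) / 4 = 7.2/4 = 1.8
  s[A,B] = ((1.6)·(-3) + (0.6)·(1) + (-1.4)·(2) + (-1.4)·(1) + (0.6)·(-1)) / 4 = -9/4 = -2.25
  s[A,C] = ((1.6)·(1.2) + (0.6)·(-1.8) + (-1.4)·(1.2) + (-1.4)·(1.2) + (0.6)·(-1.8)) / 4 = -3.6/4 = -0.9
  s[B,B] = ((-3)·(-3) + (1)·(1) + (2)·(2) + (1)·(1) + (-1)·(-1)) / 4 = 16/4 = 4
  s[B,C] = ((-3)·(1.2) + (1)·(-1.8) + (2)·(1.2) + (1)·(1.2) + (-1)·(-1.8)) / 4 = 0/4 = 0
  s[C,C] = ((1.2)·(1.2) + (-1.8)·(-1.8) + (1.2)·(1.2) + (1.2)·(1.2) + (-1.8)·(-1.8)) / 4 = 10.8/4 = 2.7
  Sample standard deviations s_i = √(s[i,i]):
  s(A) = √(1.8) = 1.3416
  s(B) = √(4) = 2
  s(C) = √(2.7) = 1.6432

Step 3 — r_{ij} = s_{ij} / (s_i · s_j):
  r[A,A] = 1 (diagonal).
  r[A,B] = -2.25 / (1.3416 · 2) = -2.25 / 2.6833 = -0.8385
  r[A,C] = -0.9 / (1.3416 · 1.6432) = -0.9 / 2.2045 = -0.4082
  r[B,B] = 1 (diagonal).
  r[B,C] = 0 / (2 · 1.6432) = 0 / 3.2863 = 0
  r[C,C] = 1 (diagonal).

R is symmetric with unit diagonal. Assembling:

R = [[1, -0.8385, -0.4082],
 [-0.8385, 1, 0],
 [-0.4082, 0, 1]]


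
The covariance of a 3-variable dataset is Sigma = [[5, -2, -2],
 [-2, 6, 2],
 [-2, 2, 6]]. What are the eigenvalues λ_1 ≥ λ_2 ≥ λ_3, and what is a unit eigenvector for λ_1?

Step 1 — characteristic polynomial p(λ) = det(λI - Sigma) = λ³ - tr·λ² + c_1·λ - det, where tr = trace, c_1 = sum of the principal 2×2 minors, det = det(Sigma):
  tr = 5 + 6 + 6 = 17,
  c_1 = (5·6 - (-2)²) + (5·6 - (-2)²) + (6·6 - (2)²) = 26 + 26 + 32 = 84,
  det = 5·(6·6 - (2)²) - (-2)·((-2)·6 - (2)·(-2)) + (-2)·((-2)·(2) - 6·(-2)) = 5·(32) - (-2)·(-8) + (-2)·(8) = 128.
  So p(λ) = λ³ - 17λ² + 84λ - 128.
Step 2 — look for an integer root (rational root theorem: any rational root is an integer divisor of 128). Testing λ = 4:
  p(4) = 64 - 272 + 336 - 128 = 0  ✓
  Dividing out (λ - 4): p(λ) = (λ - 4)(λ² - 13λ + 32).
Step 3 — remaining eigenvalues from the quadratic λ² - 13λ + 32 = 0:
  Δ = 13² - 4·32 = 169 - 128 = 41,  λ = (13 ± √41)/2 = (13 ± 6.4031)/2 ≈ 9.7016 or 3.2984.
  Sorted: λ_1 = 9.7016,  λ_2 = 4,  λ_3 = 3.2984  (check: sum = 17 = tr ✓).

Step 4 — unit eigenvector for λ_1 ≈ 9.7016: v spans the null space of (Sigma - λ_1 I), whose rows are
  r_1 = (-4.7016, -2, -2),  r_2 = (-2, -3.7016, 2),  r_3 = (-2, 2, -3.7016).
  v is orthogonal to every row, so take v ∝ r_1 × r_2 = ((-2)·(2) - (-2)·(-3.7016), (-2)·(-2) - (-4.7016)·(2), (-4.7016)·(-3.7016) - (-2)·(-2)) ≈ (-11.4031, 13.4031, 13.4031).
  Rescale (multiply by -1 so the first nonzero entry is positive): u = (11.4031, -13.4031, -13.4031).
  ||u|| = √((11.4031)² + (-13.4031)² + (-13.4031)²) = √(489.3187) ≈ 22.1205,  v_1 = u/||u|| ≈ (0.5155, -0.6059, -0.6059) (||v_1|| = 1).

λ_1 = 9.7016,  λ_2 = 4,  λ_3 = 3.2984;  v_1 ≈ (0.5155, -0.6059, -0.6059)


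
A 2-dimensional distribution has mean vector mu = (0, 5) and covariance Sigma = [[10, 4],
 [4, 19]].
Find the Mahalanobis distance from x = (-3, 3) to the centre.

Step 1 — centre the observation: (x - mu) = (-3, -2).

Step 2 — invert Sigma. det(Sigma) = 10·19 - (4)² = 174.
  Sigma^{-1} = (1/det) · [[d, -b], [-b, a]] = [[0.1092, -0.023],
 [-0.023, 0.0575]].

Step 3 — form the quadratic (x - mu)^T · Sigma^{-1} · (x - mu):
  Sigma^{-1} · (x - mu) = (-0.2816, -0.046).
  (x - mu)^T · [Sigma^{-1} · (x - mu)] = (-3)·(-0.2816) + (-2)·(-0.046) = 0.9368.

Step 4 — take square root: d = √(0.9368) ≈ 0.9679.

d(x, mu) = √(0.9368) ≈ 0.9679


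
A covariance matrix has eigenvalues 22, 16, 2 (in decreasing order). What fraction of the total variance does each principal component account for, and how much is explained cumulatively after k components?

Step 1 — total variance = trace(Sigma) = Σ λ_i = 22 + 16 + 2 = 40.

Step 2 — fraction explained by component i = λ_i / Σ λ:
  PC1: 22/40 = 0.55
  PC2: 16/40 = 0.4
  PC3: 2/40 = 0.05

Step 3 — cumulative fraction after k components = (λ_1 + ... + λ_k) / Σ λ:
  k = 1: 22/40 = 0.55
  k = 2: (22 + 16)/40 = 38/40 = 0.95
  k = 3: (22 + 16 + 2)/40 = 40/40 = 1

Summary (fraction, with percent):

explained: PC1 0.55 (55%), PC2 0.4 (40%), PC3 0.05 (5%);  cumulative: 0.55, 0.95, 1


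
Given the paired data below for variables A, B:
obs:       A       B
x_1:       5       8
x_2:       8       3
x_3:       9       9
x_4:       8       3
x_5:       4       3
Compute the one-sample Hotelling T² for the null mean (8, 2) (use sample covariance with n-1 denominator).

Step 1 — sample mean vector:
  mean(A) = (5 + 8 + 9 + 8 + 4) / 5 = 34/5 = 6.8
  mean(B) = (8 + 3 + 9 + 3 + 3) / 5 = 26/5 = 5.2
  x̄ = (6.8, 5.2),  deviation x̄ - mu_0 = (6.8, 5.2) - (8, 2) = (-1.2, 3.2).

Step 2 — sample covariance matrix, S[i,j] = (1/(n-1)) · Σ_k (x_{k,i} - mean_i) · (x_{k,j} - mean_j), divisor n-1 = 4:
  S[A,A] = ((-1.8)·(-1.8) + (1.2)·(1.2) + (2.2)·(2.2) + (1.2)·(1.2) + (-2.8)·(-2.8)) / 4 = 18.8/4 = 4.7
  S[A,B] = ((-1.8)·(2.8) + (1.2)·(-2.2) + (2.2)·(3.8) + (1.2)·(-2.2) + (-2.8)·(-2.2)) / 4 = 4.2/4 = 1.05
  S[B,B] = ((2.8)·(2.8) + (-2.2)·(-2.2) + (3.8)·(3.8) + (-2.2)·(-2.2) + (-2.2)·(-2.2)) / 4 = 36.8/4 = 9.2
  S = [[4.7, 1.05],
 [1.05, 9.2]].

Step 3 — invert S. det(S) = 4.7·9.2 - (1.05)² = 42.1375.
  S^{-1} = (1/det) · [[d, -b], [-b, a]] = [[0.2183, -0.0249],
 [-0.0249, 0.1115]].

Step 4 — quadratic form (x̄ - mu_0)^T · S^{-1} · (x̄ - mu_0):
  S^{-1} · (x̄ - mu_0) = (-0.3417, 0.3868),
  (x̄ - mu_0)^T · [...] = (-1.2)·(-0.3417) + (3.2)·(0.3868) = 1.6479.

Step 5 — scale by n: T² = 5 · 1.6479 = 8.2397.

T² ≈ 8.2397


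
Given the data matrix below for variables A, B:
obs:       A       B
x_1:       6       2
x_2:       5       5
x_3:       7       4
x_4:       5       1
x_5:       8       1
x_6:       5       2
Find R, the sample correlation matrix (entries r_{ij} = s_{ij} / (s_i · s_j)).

Step 1 — column means:
  mean(A) = (6 + 5 + 7 + 5 + 8 + 5) / 6 = 36/6 = 6
  mean(B) = (2 + 5 + 4 + 1 + 1 + 2) / 6 = 15/6 = 2.5

Step 2 — sample variances and covariances s[i,j] = (1/(n-1)) · Σ_k (x_{k,i} - mean_i) · (x_{k,j} - mean_j), with n-1 = 5:
  s[A,A] = ((0)·(0) + (-1)·(-1) + (1)·(1) + (-1)·(-1) + (2)·(2) + (-1)·(-1)) / 5 = 8/5 = 1.6
  s[A,B] = ((0)·(-0.5) + (-1)·(2.5) + (1)·(1.5) + (-1)·(-1.5) + (2)·(-1.5) + (-1)·(-0.5)) / 5 = -2/5 = -0.4
  s[B,B] = ((-0.5)·(-0.5) + (2.5)·(2.5) + (1.5)·(1.5) + (-1.5)·(-1.5) + (-1.5)·(-1.5) + (-0.5)·(-0.5)) / 5 = 13.5/5 = 2.7
  Sample standard deviations s_i = √(s[i,i]):
  s(A) = √(1.6) = 1.2649
  s(B) = √(2.7) = 1.6432

Step 3 — r_{ij} = s_{ij} / (s_i · s_j):
  r[A,A] = 1 (diagonal).
  r[A,B] = -0.4 / (1.2649 · 1.6432) = -0.4 / 2.0785 = -0.1925
  r[B,B] = 1 (diagonal).

R is symmetric with unit diagonal. Assembling:

R = [[1, -0.1925],
 [-0.1925, 1]]


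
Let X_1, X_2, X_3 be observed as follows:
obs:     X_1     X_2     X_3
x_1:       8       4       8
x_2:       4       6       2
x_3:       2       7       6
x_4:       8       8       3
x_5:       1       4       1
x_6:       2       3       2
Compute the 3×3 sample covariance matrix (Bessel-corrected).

Step 1 — column means:
  mean(X_1) = (8 + 4 + 2 + 8 + 1 + 2) / 6 = 25/6 = 4.1667
  mean(X_2) = (4 + 6 + 7 + 8 + 4 + 3) / 6 = 32/6 = 5.3333
  mean(X_3) = (8 + 2 + 6 + 3 + 1 + 2) / 6 = 22/6 = 3.6667

Step 2 — sample covariance S[i,j] = (1/(n-1)) · Σ_k (x_{k,i} - mean_i) · (x_{k,j} - mean_j), with n-1 = 5.
  S[X_1,X_1] = ((3.8333)·(3.8333) + (-0.1667)·(-0.1667) + (-2.1667)·(-2.1667) + (3.8333)·(3.8333) + (-3.1667)·(-3.1667) + (-2.1667)·(-2.1667)) / 5 = 48.8333/5 = 9.7667
  S[X_1,X_2] = ((3.8333)·(-1.3333) + (-0.1667)·(0.6667) + (-2.1667)·(1.6667) + (3.8333)·(2.6667) + (-3.1667)·(-1.3333) + (-2.1667)·(-2.3333)) / 5 = 10.6667/5 = 2.1333
  S[X_1,X_3] = ((3.8333)·(4.3333) + (-0.1667)·(-1.6667) + (-2.1667)·(2.3333) + (3.8333)·(-0.6667) + (-3.1667)·(-2.6667) + (-2.1667)·(-1.6667)) / 5 = 21.3333/5 = 4.2667
  S[X_2,X_2] = ((-1.3333)·(-1.3333) + (0.6667)·(0.6667) + (1.6667)·(1.6667) + (2.6667)·(2.6667) + (-1.3333)·(-1.3333) + (-2.3333)·(-2.3333)) / 5 = 19.3333/5 = 3.8667
  S[X_2,X_3] = ((-1.3333)·(4.3333) + (0.6667)·(-1.6667) + (1.6667)·(2.3333) + (2.6667)·(-0.6667) + (-1.3333)·(-2.6667) + (-2.3333)·(-1.6667)) / 5 = 2.6667/5 = 0.5333
  S[X_3,X_3] = ((4.3333)·(4.3333) + (-1.6667)·(-1.6667) + (2.3333)·(2.3333) + (-0.6667)·(-0.6667) + (-2.6667)·(-2.6667) + (-1.6667)·(-1.6667)) / 5 = 37.3333/5 = 7.4667

S is symmetric (S[j,i] = S[i,j]). Assembling:

S = [[9.7667, 2.1333, 4.2667],
 [2.1333, 3.8667, 0.5333],
 [4.2667, 0.5333, 7.4667]]


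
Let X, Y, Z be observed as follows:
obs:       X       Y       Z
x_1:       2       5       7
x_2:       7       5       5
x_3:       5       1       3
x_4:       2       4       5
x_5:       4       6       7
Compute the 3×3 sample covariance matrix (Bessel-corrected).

Step 1 — column means:
  mean(X) = (2 + 7 + 5 + 2 + 4) / 5 = 20/5 = 4
  mean(Y) = (5 + 5 + 1 + 4 + 6) / 5 = 21/5 = 4.2
  mean(Z) = (7 + 5 + 3 + 5 + 7) / 5 = 27/5 = 5.4

Step 2 — sample covariance S[i,j] = (1/(n-1)) · Σ_k (x_{k,i} - mean_i) · (x_{k,j} - mean_j), with n-1 = 4.
  S[X,X] = ((-2)·(-2) + (3)·(3) + (1)·(1) + (-2)·(-2) + (0)·(0)) / 4 = 18/4 = 4.5
  S[X,Y] = ((-2)·(0.8) + (3)·(0.8) + (1)·(-3.2) + (-2)·(-0.2) + (0)·(1.8)) / 4 = -2/4 = -0.5
  S[X,Z] = ((-2)·(1.6) + (3)·(-0.4) + (1)·(-2.4) + (-2)·(-0.4) + (0)·(1.6)) / 4 = -6/4 = -1.5
  S[Y,Y] = ((0.8)·(0.8) + (0.8)·(0.8) + (-3.2)·(-3.2) + (-0.2)·(-0.2) + (1.8)·(1.8)) / 4 = 14.8/4 = 3.7
  S[Y,Z] = ((0.8)·(1.6) + (0.8)·(-0.4) + (-3.2)·(-2.4) + (-0.2)·(-0.4) + (1.8)·(1.6)) / 4 = 11.6/4 = 2.9
  S[Z,Z] = ((1.6)·(1.6) + (-0.4)·(-0.4) + (-2.4)·(-2.4) + (-0.4)·(-0.4) + (1.6)·(1.6)) / 4 = 11.2/4 = 2.8

S is symmetric (S[j,i] = S[i,j]). Assembling:

S = [[4.5, -0.5, -1.5],
 [-0.5, 3.7, 2.9],
 [-1.5, 2.9, 2.8]]


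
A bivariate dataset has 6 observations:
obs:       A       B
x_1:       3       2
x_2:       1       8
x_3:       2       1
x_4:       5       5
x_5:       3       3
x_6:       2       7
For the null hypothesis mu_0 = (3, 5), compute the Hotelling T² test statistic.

Step 1 — sample mean vector:
  mean(A) = (3 + 1 + 2 + 5 + 3 + 2) / 6 = 16/6 = 2.6667
  mean(B) = (2 + 8 + 1 + 5 + 3 + 7) / 6 = 26/6 = 4.3333
  x̄ = (2.6667, 4.3333),  deviation x̄ - mu_0 = (2.6667, 4.3333) - (3, 5) = (-0.3333, -0.6667).

Step 2 — sample covariance matrix, S[i,j] = (1/(n-1)) · Σ_k (x_{k,i} - mean_i) · (x_{k,j} - mean_j), divisor n-1 = 5:
  S[A,A] = ((0.3333)·(0.3333) + (-1.6667)·(-1.6667) + (-0.6667)·(-0.6667) + (2.3333)·(2.3333) + (0.3333)·(0.3333) + (-0.6667)·(-0.6667)) / 5 = 9.3333/5 = 1.8667
  S[A,B] = ((0.3333)·(-2.3333) + (-1.6667)·(3.6667) + (-0.6667)·(-3.3333) + (2.3333)·(0.6667) + (0.3333)·(-1.3333) + (-0.6667)·(2.6667)) / 5 = -5.3333/5 = -1.0667
  S[B,B] = ((-2.3333)·(-2.3333) + (3.6667)·(3.6667) + (-3.3333)·(-3.3333) + (0.6667)·(0.6667) + (-1.3333)·(-1.3333) + (2.6667)·(2.6667)) / 5 = 39.3333/5 = 7.8667
  S = [[1.8667, -1.0667],
 [-1.0667, 7.8667]].

Step 3 — invert S. det(S) = 1.8667·7.8667 - (-1.0667)² = 13.5467.
  S^{-1} = (1/det) · [[d, -b], [-b, a]] = [[0.5807, 0.0787],
 [0.0787, 0.1378]].

Step 4 — quadratic form (x̄ - mu_0)^T · S^{-1} · (x̄ - mu_0):
  S^{-1} · (x̄ - mu_0) = (-0.2461, -0.1181),
  (x̄ - mu_0)^T · [...] = (-0.3333)·(-0.2461) + (-0.6667)·(-0.1181) = 0.1608.

Step 5 — scale by n: T² = 6 · 0.1608 = 0.9646.

T² ≈ 0.9646


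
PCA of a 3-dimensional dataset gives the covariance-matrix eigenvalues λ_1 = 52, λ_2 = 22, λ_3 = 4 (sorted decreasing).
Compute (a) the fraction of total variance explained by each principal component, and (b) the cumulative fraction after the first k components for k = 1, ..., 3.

Step 1 — total variance = trace(Sigma) = Σ λ_i = 52 + 22 + 4 = 78.

Step 2 — fraction explained by component i = λ_i / Σ λ:
  PC1: 52/78 = 0.6667
  PC2: 22/78 = 0.2821
  PC3: 4/78 = 0.0513

Step 3 — cumulative fraction after k components = (λ_1 + ... + λ_k) / Σ λ:
  k = 1: 52/78 = 0.6667
  k = 2: (52 + 22)/78 = 74/78 = 0.9487
  k = 3: (52 + 22 + 4)/78 = 78/78 = 1

Summary (fraction, with percent):

explained: PC1 0.6667 (66.67%), PC2 0.2821 (28.21%), PC3 0.0513 (5.13%);  cumulative: 0.6667, 0.9487, 1


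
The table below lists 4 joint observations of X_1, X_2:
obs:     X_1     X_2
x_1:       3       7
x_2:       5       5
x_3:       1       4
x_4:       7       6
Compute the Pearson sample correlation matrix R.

Step 1 — column means:
  mean(X_1) = (3 + 5 + 1 + 7) / 4 = 16/4 = 4
  mean(X_2) = (7 + 5 + 4 + 6) / 4 = 22/4 = 5.5

Step 2 — sample variances and covariances s[i,j] = (1/(n-1)) · Σ_k (x_{k,i} - mean_i) · (x_{k,j} - mean_j), with n-1 = 3:
  s[X_1,X_1] = ((-1)·(-1) + (1)·(1) + (-3)·(-3) + (3)·(3)) / 3 = 20/3 = 6.6667
  s[X_1,X_2] = ((-1)·(1.5) + (1)·(-0.5) + (-3)·(-1.5) + (3)·(0.5)) / 3 = 4/3 = 1.3333
  s[X_2,X_2] = ((1.5)·(1.5) + (-0.5)·(-0.5) + (-1.5)·(-1.5) + (0.5)·(0.5)) / 3 = 5/3 = 1.6667
  Sample standard deviations s_i = √(s[i,i]):
  s(X_1) = √(6.6667) = 2.582
  s(X_2) = √(1.6667) = 1.291

Step 3 — r_{ij} = s_{ij} / (s_i · s_j):
  r[X_1,X_1] = 1 (diagonal).
  r[X_1,X_2] = 1.3333 / (2.582 · 1.291) = 1.3333 / 3.3333 = 0.4
  r[X_2,X_2] = 1 (diagonal).

R is symmetric with unit diagonal. Assembling:

R = [[1, 0.4],
 [0.4, 1]]
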